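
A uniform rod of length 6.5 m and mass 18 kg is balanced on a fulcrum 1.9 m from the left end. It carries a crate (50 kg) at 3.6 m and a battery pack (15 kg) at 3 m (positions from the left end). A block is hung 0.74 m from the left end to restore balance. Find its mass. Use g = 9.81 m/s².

m ≈ 108 kg

Take moments about the fulcrum (at 1.9 m from the left end).
Beam weight: 18 × 9.81 = 176.6 N down at 3.25 m → arm 1.35 m, τ = 176.6 × 1.35 = 238.4 N·m clockwise.
Crate: 50 × 9.81 = 490.5 N down at 3.6 m → arm 1.7 m, τ = 490.5 × 1.7 = 833.9 N·m clockwise.
Battery pack: 15 × 9.81 = 147.2 N down at 3 m → arm 1.1 m, τ = 147.2 × 1.1 = 161.9 N·m clockwise.
Net moment of known loads = 1234 N·m clockwise.
An unknown mass m at 0.74 m has arm 1.16 m; its moment is m·g·1.16 counterclockwise.
For rotational equilibrium, m × 9.81 × 1.16 = 1234, so m = 1234 / (9.81 × 1.16) = 108 kg.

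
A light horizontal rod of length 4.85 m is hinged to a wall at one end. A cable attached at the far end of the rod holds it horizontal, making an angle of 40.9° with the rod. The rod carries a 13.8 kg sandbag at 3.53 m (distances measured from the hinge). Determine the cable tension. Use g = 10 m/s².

Sum moments about the hinge (the unknown hinge reaction has zero arm there).
Sandbag: 13.8 × 10 = 138 N down at 3.53 m → arm 3.53 m, τ = 138 × 3.53 = 487.1 N·m clockwise.
Total clockwise load moment = 487.1 N·m.
The cable tension T acts at 4.85 m; only its component perpendicular to the rod, T sinθ, produces torque. sin 40.9° = 0.6547.
For rotational equilibrium, T × 4.85 × 0.6547 = 487.1, so T = 487.1 / 3.175 = 153 N.

T ≈ 153 N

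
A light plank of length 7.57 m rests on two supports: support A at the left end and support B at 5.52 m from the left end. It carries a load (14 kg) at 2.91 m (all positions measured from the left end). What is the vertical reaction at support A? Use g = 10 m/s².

R_A ≈ 66.2 N

Take moments about support B.
Load: 14 × 10 = 140 N down at 2.91 m → arm 2.61 m, τ = 140 × 2.61 = 365.4 N·m counterclockwise.
Net load moment about support B = 365.4 N·m counterclockwise.
Reaction R at support A is upward at 0 m, arm 5.52 m → moment R × 5.52 clockwise.
Balancing moments: R × 5.52 = 365.4, giving R = 66.2 N.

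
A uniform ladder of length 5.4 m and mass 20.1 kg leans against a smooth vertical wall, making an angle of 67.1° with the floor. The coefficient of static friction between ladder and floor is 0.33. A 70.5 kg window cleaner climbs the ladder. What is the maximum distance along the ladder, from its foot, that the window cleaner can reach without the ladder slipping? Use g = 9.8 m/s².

d ≈ 4.65 m

Sum moments about the foot of the ladder (the floor normal and friction both act there and drop out).
Ladder weight 20.1×9.8 = 197 N acts at 2.7 m along the ladder; its horizontal arm is 2.7·cos67.1° = 1.051 m → τ = 207 N·m clockwise.
Window cleaner weight 70.5×9.8 = 690.9 N at distance d → arm d·cos67.1° → τ = 690.9·d·0.3891 clockwise.
Wall normal N at the top has arm L sinθ = 4.974 m counterclockwise, so Στ = 0 gives N·4.974 = 207 + 268.8·d.
ΣFy = 0 ⇒ N_floor = 887.9 N, so the maximum friction is μ_s·N_floor = 0.33×887.9 = 293 N. ΣFx = 0 ⇒ N_wall = f, so at the slipping point N = 293 N.
Substituting: 293×4.974 = 207 + 268.8·d ⇒ d = (1457 − 207) / 268.8 = 4.65 m.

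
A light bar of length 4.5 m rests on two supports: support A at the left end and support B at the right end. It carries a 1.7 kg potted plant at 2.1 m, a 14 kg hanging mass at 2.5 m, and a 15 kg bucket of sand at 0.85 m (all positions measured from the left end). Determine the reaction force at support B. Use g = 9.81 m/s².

Taking torques about support A:
Potted plant: 1.7 × 9.81 = 16.68 N down at 2.1 m → arm 2.1 m, τ = 16.68 × 2.1 = 35.03 N·m clockwise.
Hanging mass: 14 × 9.81 = 137.3 N down at 2.5 m → arm 2.5 m, τ = 137.3 × 2.5 = 343.2 N·m clockwise.
Bucket of sand: 15 × 9.81 = 147.2 N down at 0.85 m → arm 0.85 m, τ = 147.2 × 0.85 = 125.1 N·m clockwise.
Net load moment about support A = 503.3 N·m clockwise.
Reaction R at support B is upward at 4.5 m, arm 4.5 m → moment R × 4.5 counterclockwise.
Setting net torque to zero: R × 4.5 = 503.3 → R = 112 N.

R_B ≈ 112 N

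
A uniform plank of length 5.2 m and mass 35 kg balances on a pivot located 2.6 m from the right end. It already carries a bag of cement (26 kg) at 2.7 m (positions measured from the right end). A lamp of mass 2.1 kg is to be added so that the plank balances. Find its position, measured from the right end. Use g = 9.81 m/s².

Sum moments about the pivot (at 2.6 m from the right end) (the support reaction has zero arm there).
Beam weight: acts at the pivot, moment arm 0 → no torque.
Bag of cement: 26 × 9.81 = 255.1 N down at 2.7 m → arm 0.1 m, τ = 255.1 × 0.1 = 25.51 N·m counterclockwise.
Net moment of existing loads = 25.51 N·m counterclockwise.
The lamp weighs 2.1 × 9.81 = 20.6 N and must supply an equal clockwise moment, so its lever arm about the pivot is 25.51 / 20.6 = 1.24 m.
That puts it at 2.6 − 1.24 = 1.36 m from the right end.

x ≈ 1.36 m from the right end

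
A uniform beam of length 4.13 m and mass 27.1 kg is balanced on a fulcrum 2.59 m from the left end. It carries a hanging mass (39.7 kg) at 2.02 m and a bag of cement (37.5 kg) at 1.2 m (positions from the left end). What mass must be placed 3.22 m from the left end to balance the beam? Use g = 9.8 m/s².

Sum moments about the fulcrum (at 2.59 m from the left end) (the support reaction has zero arm there).
Beam weight: 27.1 × 9.8 = 265.6 N down at 2.065 m → arm 0.525 m, τ = 265.6 × 0.525 = 139.4 N·m counterclockwise.
Hanging mass: 39.7 × 9.8 = 389.1 N down at 2.02 m → arm 0.57 m, τ = 389.1 × 0.57 = 221.8 N·m counterclockwise.
Bag of cement: 37.5 × 9.8 = 367.5 N down at 1.2 m → arm 1.39 m, τ = 367.5 × 1.39 = 510.8 N·m counterclockwise.
Net moment of known loads = 872 N·m counterclockwise.
An unknown mass m at 3.22 m has arm 0.63 m; its moment is m·g·0.63 clockwise.
Balancing moments: m × 9.8 × 0.63 = 872, giving m = 872 / (9.8 × 0.63) = 141 kg.

m ≈ 141 kg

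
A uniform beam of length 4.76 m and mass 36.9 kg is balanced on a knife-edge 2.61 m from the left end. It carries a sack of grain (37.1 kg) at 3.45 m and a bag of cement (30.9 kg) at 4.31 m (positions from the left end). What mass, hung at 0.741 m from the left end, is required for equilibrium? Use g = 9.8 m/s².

Taking torques about the knife-edge (at 2.61 m from the left end):
Beam weight: 36.9 × 9.8 = 361.6 N down at 2.38 m → arm 0.23 m, τ = 361.6 × 0.23 = 83.17 N·m counterclockwise.
Sack of grain: 37.1 × 9.8 = 363.6 N down at 3.45 m → arm 0.84 m, τ = 363.6 × 0.84 = 305.4 N·m clockwise.
Bag of cement: 30.9 × 9.8 = 302.8 N down at 4.31 m → arm 1.7 m, τ = 302.8 × 1.7 = 514.8 N·m clockwise.
Net moment of known loads = 737 N·m clockwise.
An unknown mass m at 0.741 m has arm 1.869 m; its moment is m·g·1.869 counterclockwise.
Στ = 0 ⇒ m × 9.8 × 1.869 = 737 ⇒ m = 737 / (9.8 × 1.869) = 40.2 kg.

m ≈ 40.2 kg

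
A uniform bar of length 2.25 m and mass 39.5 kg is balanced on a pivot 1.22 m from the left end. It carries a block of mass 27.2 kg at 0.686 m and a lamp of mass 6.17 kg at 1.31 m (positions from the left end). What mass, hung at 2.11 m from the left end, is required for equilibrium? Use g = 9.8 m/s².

Take moments about the pivot (at 1.22 m from the left end).
Beam weight: 39.5 × 9.8 = 387.1 N down at 1.125 m → arm 0.095 m, τ = 387.1 × 0.095 = 36.77 N·m counterclockwise.
Block: 27.2 × 9.8 = 266.6 N down at 0.686 m → arm 0.534 m, τ = 266.6 × 0.534 = 142.4 N·m counterclockwise.
Lamp: 6.17 × 9.8 = 60.47 N down at 1.31 m → arm 0.09 m, τ = 60.47 × 0.09 = 5.442 N·m clockwise.
Net moment of known loads = 173.7 N·m counterclockwise.
An unknown mass m at 2.11 m has arm 0.89 m; its moment is m·g·0.89 clockwise.
For rotational equilibrium, m × 9.8 × 0.89 = 173.7, so m = 173.7 / (9.8 × 0.89) = 19.9 kg.

m ≈ 19.9 kg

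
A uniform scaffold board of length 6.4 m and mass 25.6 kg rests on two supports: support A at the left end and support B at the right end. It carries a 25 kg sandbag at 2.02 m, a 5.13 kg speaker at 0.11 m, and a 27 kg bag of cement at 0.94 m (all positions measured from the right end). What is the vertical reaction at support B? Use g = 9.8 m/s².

R_B ≈ 568 N

Take moments about support A.
Beam weight: 25.6 × 9.8 = 250.9 N down at 3.2 m → arm 3.2 m, τ = 250.9 × 3.2 = 802.9 N·m clockwise.
Sandbag: 25 × 9.8 = 245 N down at 2.02 m → arm 4.38 m, τ = 245 × 4.38 = 1073 N·m clockwise.
Speaker: 5.13 × 9.8 = 50.27 N down at 0.11 m → arm 6.29 m, τ = 50.27 × 6.29 = 316.2 N·m clockwise.
Bag of cement: 27 × 9.8 = 264.6 N down at 0.94 m → arm 5.46 m, τ = 264.6 × 5.46 = 1445 N·m clockwise.
Net load moment about support A = 3637 N·m clockwise.
Reaction R at support B is upward at 0 m, arm 6.4 m → moment R × 6.4 counterclockwise.
Στ = 0 ⇒ R × 6.4 = 3637 ⇒ R = 568 N.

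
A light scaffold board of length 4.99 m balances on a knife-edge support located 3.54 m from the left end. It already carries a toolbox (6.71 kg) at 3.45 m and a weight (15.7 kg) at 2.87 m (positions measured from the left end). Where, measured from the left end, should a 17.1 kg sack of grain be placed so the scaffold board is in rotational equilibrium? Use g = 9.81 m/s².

x ≈ 4.19 m from the left end

Choose the knife-edge support (at 3.54 m from the left end) as the axis so the support reaction has zero arm there.
Toolbox: 6.71 × 9.81 = 65.83 N down at 3.45 m → arm 0.09 m, τ = 65.83 × 0.09 = 5.925 N·m counterclockwise.
Weight: 15.7 × 9.81 = 154 N down at 2.87 m → arm 0.67 m, τ = 154 × 0.67 = 103.2 N·m counterclockwise.
Net moment of existing loads = 109.1 N·m counterclockwise.
The sack of grain weighs 17.1 × 9.81 = 167.8 N and must supply an equal clockwise moment, so its lever arm about the knife-edge support is 109.1 / 167.8 = 0.65 m.
That puts it at 3.54 + 0.65 = 4.19 m from the left end.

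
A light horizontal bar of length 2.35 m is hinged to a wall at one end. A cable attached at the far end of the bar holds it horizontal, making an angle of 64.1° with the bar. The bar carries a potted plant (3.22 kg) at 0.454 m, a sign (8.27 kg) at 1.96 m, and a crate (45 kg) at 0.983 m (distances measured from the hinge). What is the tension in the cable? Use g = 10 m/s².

T ≈ 293 N

About the hinge:
Potted plant: 3.22 × 10 = 32.2 N down at 0.454 m → arm 0.454 m, τ = 32.2 × 0.454 = 14.62 N·m clockwise.
Sign: 8.27 × 10 = 82.7 N down at 1.96 m → arm 1.96 m, τ = 82.7 × 1.96 = 162.1 N·m clockwise.
Crate: 45 × 10 = 450 N down at 0.983 m → arm 0.983 m, τ = 450 × 0.983 = 442.3 N·m clockwise.
Total clockwise load moment = 619 N·m.
The cable tension T acts at 2.35 m; only its component perpendicular to the bar, T sinθ, produces torque. sin 64.1° = 0.8996.
Στ = 0 ⇒ T × 2.35 × 0.8996 = 619 ⇒ T = 619 / 2.114 = 293 N.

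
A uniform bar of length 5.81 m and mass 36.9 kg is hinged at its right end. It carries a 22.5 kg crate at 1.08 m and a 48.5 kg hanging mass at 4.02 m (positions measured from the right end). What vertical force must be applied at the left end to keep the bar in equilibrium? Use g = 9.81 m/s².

F ≈ 551 N

Taking torques about the right end:
Beam weight: 36.9 × 9.81 = 362 N down at 2.905 m → arm 2.905 m, τ = 362 × 2.905 = 1052 N·m counterclockwise.
Crate: 22.5 × 9.81 = 220.7 N down at 1.08 m → arm 1.08 m, τ = 220.7 × 1.08 = 238.4 N·m counterclockwise.
Hanging mass: 48.5 × 9.81 = 475.8 N down at 4.02 m → arm 4.02 m, τ = 475.8 × 4.02 = 1913 N·m counterclockwise.
Net moment of the loads = 3203 N·m counterclockwise.
The upward force F acts at the left end, arm 5.81 m, giving F × 5.81 clockwise.
For rotational equilibrium, F × 5.81 = 3203, so F = 3203 / 5.81 = 551 N.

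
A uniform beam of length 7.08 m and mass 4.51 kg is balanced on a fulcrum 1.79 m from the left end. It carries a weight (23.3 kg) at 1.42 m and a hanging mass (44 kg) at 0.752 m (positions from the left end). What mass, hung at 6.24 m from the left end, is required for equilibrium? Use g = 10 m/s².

m ≈ 10.4 kg

Sum moments about the fulcrum (at 1.79 m from the left end) (the support reaction has zero arm there).
Beam weight: 4.51 × 10 = 45.1 N down at 3.54 m → arm 1.75 m, τ = 45.1 × 1.75 = 78.92 N·m clockwise.
Weight: 23.3 × 10 = 233 N down at 1.42 m → arm 0.37 m, τ = 233 × 0.37 = 86.21 N·m counterclockwise.
Hanging mass: 44 × 10 = 440 N down at 0.752 m → arm 1.038 m, τ = 440 × 1.038 = 456.7 N·m counterclockwise.
Net moment of known loads = 464 N·m counterclockwise.
An unknown mass m at 6.24 m has arm 4.45 m; its moment is m·g·4.45 clockwise.
Στ = 0 ⇒ m × 10 × 4.45 = 464 ⇒ m = 464 / (10 × 4.45) = 10.4 kg.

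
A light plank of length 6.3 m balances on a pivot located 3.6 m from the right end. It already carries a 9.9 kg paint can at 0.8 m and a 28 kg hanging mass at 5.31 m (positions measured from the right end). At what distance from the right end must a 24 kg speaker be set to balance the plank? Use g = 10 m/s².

x ≈ 2.76 m from the right end

Take moments about the pivot (at 3.6 m from the right end).
Paint can: 9.9 × 10 = 99 N down at 0.8 m → arm 2.8 m, τ = 99 × 2.8 = 277.2 N·m clockwise.
Hanging mass: 28 × 10 = 280 N down at 5.31 m → arm 1.71 m, τ = 280 × 1.71 = 478.8 N·m counterclockwise.
Net moment of existing loads = 201.6 N·m counterclockwise.
The speaker weighs 24 × 10 = 240 N and must supply an equal clockwise moment, so its lever arm about the pivot is 201.6 / 240 = 0.84 m.
That puts it at 3.6 − 0.84 = 2.76 m from the right end.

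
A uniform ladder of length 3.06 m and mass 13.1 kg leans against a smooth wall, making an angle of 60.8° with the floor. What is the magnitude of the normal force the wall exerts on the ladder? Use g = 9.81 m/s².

N_wall ≈ 35.9 N

About the foot of the ladder:
Ladder weight 13.1×9.81 = 128.5 N acts at 1.53 m along the ladder; its horizontal arm is 1.53·cos60.8° = 0.7464 m → τ = 95.91 N·m clockwise.
Wall normal N acts horizontally at the top; its moment arm is the height L sinθ = 3.06·sin60.8° = 2.671 m, counterclockwise.
Balancing moments: N × 2.671 = 95.91, giving N = 35.9 N.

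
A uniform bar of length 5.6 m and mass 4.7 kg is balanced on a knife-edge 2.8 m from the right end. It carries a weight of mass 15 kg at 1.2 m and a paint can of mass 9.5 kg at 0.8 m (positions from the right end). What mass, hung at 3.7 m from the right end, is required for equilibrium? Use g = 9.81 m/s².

m ≈ 47.8 kg

About the knife-edge (at 2.8 m from the right end):
Beam weight: acts at the knife-edge, moment arm 0 → no torque.
Weight: 15 × 9.81 = 147.2 N down at 1.2 m → arm 1.6 m, τ = 147.2 × 1.6 = 235.5 N·m clockwise.
Paint can: 9.5 × 9.81 = 93.2 N down at 0.8 m → arm 2 m, τ = 93.2 × 2 = 186.4 N·m clockwise.
Net moment of known loads = 421.9 N·m clockwise.
An unknown mass m at 3.7 m has arm 0.9 m; its moment is m·g·0.9 counterclockwise.
Balancing moments: m × 9.81 × 0.9 = 421.9, giving m = 421.9 / (9.81 × 0.9) = 47.8 kg.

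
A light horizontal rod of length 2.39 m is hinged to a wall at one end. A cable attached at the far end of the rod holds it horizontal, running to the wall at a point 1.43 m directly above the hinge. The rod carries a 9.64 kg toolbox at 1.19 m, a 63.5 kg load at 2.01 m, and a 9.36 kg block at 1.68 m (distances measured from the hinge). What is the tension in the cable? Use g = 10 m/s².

Taking torques about the hinge:
Toolbox: 9.64 × 10 = 96.4 N down at 1.19 m → arm 1.19 m, τ = 96.4 × 1.19 = 114.7 N·m clockwise.
Load: 63.5 × 10 = 635 N down at 2.01 m → arm 2.01 m, τ = 635 × 2.01 = 1276 N·m clockwise.
Block: 9.36 × 10 = 93.6 N down at 1.68 m → arm 1.68 m, τ = 93.6 × 1.68 = 157.2 N·m clockwise.
Total clockwise load moment = 1548 N·m.
The cable tension T acts at 2.39 m; only its component perpendicular to the rod, T sinθ, produces torque. sinθ = h/√(h²+d²) = 1.43/√(1.43²+2.39²) = 0.5134.
Balancing moments: T × 2.39 × 0.5134 = 1548, giving T = 1548 / 1.227 = 1260 N.

T ≈ 1260 N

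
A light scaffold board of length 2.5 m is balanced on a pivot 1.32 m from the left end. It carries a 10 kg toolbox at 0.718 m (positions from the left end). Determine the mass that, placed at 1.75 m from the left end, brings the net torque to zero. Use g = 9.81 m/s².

Take moments about the pivot (at 1.32 m from the left end).
Toolbox: 10 × 9.81 = 98.1 N down at 0.718 m → arm 0.602 m, τ = 98.1 × 0.602 = 59.06 N·m counterclockwise.
Net moment of known loads = 59.06 N·m counterclockwise.
An unknown mass m at 1.75 m has arm 0.43 m; its moment is m·g·0.43 clockwise.
Balancing moments: m × 9.81 × 0.43 = 59.06, giving m = 59.06 / (9.81 × 0.43) = 14 kg.

m ≈ 14 kg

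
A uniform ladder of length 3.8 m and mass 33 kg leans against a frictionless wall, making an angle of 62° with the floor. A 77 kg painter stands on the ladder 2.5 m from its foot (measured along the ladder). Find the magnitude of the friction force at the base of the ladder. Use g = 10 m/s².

f ≈ 357 N

Taking torques about the foot of the ladder:
Ladder weight 33×10 = 330 N acts at 1.9 m along the ladder; its horizontal arm is 1.9·cos62° = 0.892 m → τ = 294.4 N·m clockwise.
Painter: 77×10 = 770 N at 2.5 m → arm 1.174 m → τ = 904 N·m clockwise.
Wall normal N acts horizontally at the top; its moment arm is the height L sinθ = 3.8·sin62° = 3.355 m, counterclockwise.
Στ = 0 ⇒ N × 3.355 = 1198 ⇒ N = 357 N.
ΣFx = 0: friction at the foot balances the wall's push, so f = N_wall = 357 N.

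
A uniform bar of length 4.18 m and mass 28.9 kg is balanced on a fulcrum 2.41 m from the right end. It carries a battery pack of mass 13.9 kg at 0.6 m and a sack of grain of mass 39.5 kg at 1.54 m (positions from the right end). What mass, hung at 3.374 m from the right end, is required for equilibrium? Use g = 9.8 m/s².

Take moments about the fulcrum (at 2.41 m from the right end).
Beam weight: 28.9 × 9.8 = 283.2 N down at 2.09 m → arm 0.32 m, τ = 283.2 × 0.32 = 90.62 N·m clockwise.
Battery pack: 13.9 × 9.8 = 136.2 N down at 0.6 m → arm 1.81 m, τ = 136.2 × 1.81 = 246.5 N·m clockwise.
Sack of grain: 39.5 × 9.8 = 387.1 N down at 1.54 m → arm 0.87 m, τ = 387.1 × 0.87 = 336.8 N·m clockwise.
Net moment of known loads = 673.9 N·m clockwise.
An unknown mass m at 3.374 m has arm 0.964 m; its moment is m·g·0.964 counterclockwise.
Setting net torque to zero: m × 9.8 × 0.964 = 673.9 → m = 673.9 / (9.8 × 0.964) = 71.3 kg.

m ≈ 71.3 kg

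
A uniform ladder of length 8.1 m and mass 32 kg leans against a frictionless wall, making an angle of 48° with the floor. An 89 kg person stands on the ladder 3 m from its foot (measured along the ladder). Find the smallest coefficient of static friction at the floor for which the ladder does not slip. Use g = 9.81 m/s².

μ_min ≈ 0.364

Taking torques about the foot of the ladder:
Ladder weight 32×9.81 = 313.9 N acts at 4.05 m along the ladder; its horizontal arm is 4.05·cos48° = 2.71 m → τ = 850.7 N·m clockwise.
Person: 89×9.81 = 873.1 N at 3 m → arm 2.007 m → τ = 1752 N·m clockwise.
Wall normal N acts horizontally at the top; its moment arm is the height L sinθ = 8.1·sin48° = 6.019 m, counterclockwise.
Setting net torque to zero: N × 6.019 = 2603 → N = 432.5 N.
ΣFx = 0 ⇒ f = N_wall = 432.5 N. ΣFy = 0 ⇒ N_floor = 1187 N.
μ_min = f / N_floor = 432.5 / 1187 = 0.364.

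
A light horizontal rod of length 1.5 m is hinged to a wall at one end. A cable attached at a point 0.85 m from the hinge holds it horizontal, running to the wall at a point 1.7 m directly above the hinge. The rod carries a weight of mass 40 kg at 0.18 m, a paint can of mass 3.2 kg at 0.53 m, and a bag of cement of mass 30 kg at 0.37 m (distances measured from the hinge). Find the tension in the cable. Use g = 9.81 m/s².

T ≈ 258 N

Taking torques about the hinge:
Weight: 40 × 9.81 = 392.4 N down at 0.18 m → arm 0.18 m, τ = 392.4 × 0.18 = 70.63 N·m clockwise.
Paint can: 3.2 × 9.81 = 31.39 N down at 0.53 m → arm 0.53 m, τ = 31.39 × 0.53 = 16.64 N·m clockwise.
Bag of cement: 30 × 9.81 = 294.3 N down at 0.37 m → arm 0.37 m, τ = 294.3 × 0.37 = 108.9 N·m clockwise.
Total clockwise load moment = 196.2 N·m.
The cable tension T acts at 0.85 m; only its component perpendicular to the rod, T sinθ, produces torque. sinθ = h/√(h²+d²) = 1.7/√(1.7²+0.85²) = 0.8944.
Στ = 0 ⇒ T × 0.85 × 0.8944 = 196.2 ⇒ T = 196.2 / 0.7602 = 258 N.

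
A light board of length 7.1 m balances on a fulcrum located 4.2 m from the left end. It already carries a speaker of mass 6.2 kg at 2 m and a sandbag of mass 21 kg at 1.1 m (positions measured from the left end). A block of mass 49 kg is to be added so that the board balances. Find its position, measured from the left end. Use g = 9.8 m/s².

Take moments about the fulcrum (at 4.2 m from the left end).
Speaker: 6.2 × 9.8 = 60.76 N down at 2 m → arm 2.2 m, τ = 60.76 × 2.2 = 133.7 N·m counterclockwise.
Sandbag: 21 × 9.8 = 205.8 N down at 1.1 m → arm 3.1 m, τ = 205.8 × 3.1 = 638 N·m counterclockwise.
Net moment of existing loads = 771.7 N·m counterclockwise.
The block weighs 49 × 9.8 = 480.2 N and must supply an equal clockwise moment, so its lever arm about the fulcrum is 771.7 / 480.2 = 1.61 m.
That puts it at 4.2 + 1.61 = 5.81 m from the left end.

x ≈ 5.81 m from the left end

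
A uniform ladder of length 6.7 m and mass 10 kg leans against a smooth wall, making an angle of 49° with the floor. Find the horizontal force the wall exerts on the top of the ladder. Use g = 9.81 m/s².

N_wall ≈ 42.6 N

Taking torques about the foot of the ladder:
Ladder weight 10×9.81 = 98.1 N acts at 3.35 m along the ladder; its horizontal arm is 3.35·cos49° = 2.198 m → τ = 215.6 N·m clockwise.
Wall normal N acts horizontally at the top; its moment arm is the height L sinθ = 6.7·sin49° = 5.057 m, counterclockwise.
Στ = 0 ⇒ N × 5.057 = 215.6 ⇒ N = 42.6 N.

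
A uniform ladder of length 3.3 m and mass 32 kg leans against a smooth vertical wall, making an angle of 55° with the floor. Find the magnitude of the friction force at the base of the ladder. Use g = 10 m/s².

f ≈ 112 N

Sum moments about the foot of the ladder (the floor normal and friction both act there and drop out).
Ladder weight 32×10 = 320 N acts at 1.65 m along the ladder; its horizontal arm is 1.65·cos55° = 0.9464 m → τ = 302.8 N·m clockwise.
Wall normal N acts horizontally at the top; its moment arm is the height L sinθ = 3.3·sin55° = 2.703 m, counterclockwise.
Balancing moments: N × 2.703 = 302.8, giving N = 112 N.
ΣFx = 0: friction at the foot balances the wall's push, so f = N_wall = 112 N.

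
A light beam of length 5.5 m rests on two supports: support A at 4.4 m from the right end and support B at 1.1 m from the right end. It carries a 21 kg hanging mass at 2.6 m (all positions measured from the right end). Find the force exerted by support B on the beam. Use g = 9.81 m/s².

About support A:
Hanging mass: 21 × 9.81 = 206 N down at 2.6 m → arm 1.8 m, τ = 206 × 1.8 = 370.8 N·m clockwise.
Net load moment about support A = 370.8 N·m clockwise.
Reaction R at support B is upward at 1.1 m, arm 3.3 m → moment R × 3.3 counterclockwise.
For rotational equilibrium, R × 3.3 = 370.8, so R = 112 N.

R_B ≈ 112 N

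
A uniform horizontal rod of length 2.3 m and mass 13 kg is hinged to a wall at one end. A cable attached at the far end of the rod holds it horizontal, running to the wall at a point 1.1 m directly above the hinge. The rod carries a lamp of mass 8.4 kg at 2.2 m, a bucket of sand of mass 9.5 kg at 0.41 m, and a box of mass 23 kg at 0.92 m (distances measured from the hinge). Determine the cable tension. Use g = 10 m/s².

T ≈ 589 N

About the hinge:
Beam weight: 13 × 10 = 130 N down at 1.15 m → arm 1.15 m, τ = 130 × 1.15 = 149.5 N·m clockwise.
Lamp: 8.4 × 10 = 84 N down at 2.2 m → arm 2.2 m, τ = 84 × 2.2 = 184.8 N·m clockwise.
Bucket of sand: 9.5 × 10 = 95 N down at 0.41 m → arm 0.41 m, τ = 95 × 0.41 = 38.95 N·m clockwise.
Box: 23 × 10 = 230 N down at 0.92 m → arm 0.92 m, τ = 230 × 0.92 = 211.6 N·m clockwise.
Total clockwise load moment = 584.9 N·m.
The cable tension T acts at 2.3 m; only its component perpendicular to the rod, T sinθ, produces torque. sinθ = h/√(h²+d²) = 1.1/√(1.1²+2.3²) = 0.4315.
Στ = 0 ⇒ T × 2.3 × 0.4315 = 584.9 ⇒ T = 584.9 / 0.9924 = 589 N.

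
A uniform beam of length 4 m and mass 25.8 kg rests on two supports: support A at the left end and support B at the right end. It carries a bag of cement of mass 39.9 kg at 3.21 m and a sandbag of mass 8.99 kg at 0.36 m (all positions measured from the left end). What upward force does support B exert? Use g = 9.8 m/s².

R_B ≈ 448 N

Sum moments about support A (its reaction then has zero moment arm).
Beam weight: 25.8 × 9.8 = 252.8 N down at 2 m → arm 2 m, τ = 252.8 × 2 = 505.6 N·m clockwise.
Bag of cement: 39.9 × 9.8 = 391 N down at 3.21 m → arm 3.21 m, τ = 391 × 3.21 = 1255 N·m clockwise.
Sandbag: 8.99 × 9.8 = 88.1 N down at 0.36 m → arm 0.36 m, τ = 88.1 × 0.36 = 31.72 N·m clockwise.
Net load moment about support A = 1792 N·m clockwise.
Reaction R at support B is upward at 4 m, arm 4 m → moment R × 4 counterclockwise.
Setting net torque to zero: R × 4 = 1792 → R = 448 N.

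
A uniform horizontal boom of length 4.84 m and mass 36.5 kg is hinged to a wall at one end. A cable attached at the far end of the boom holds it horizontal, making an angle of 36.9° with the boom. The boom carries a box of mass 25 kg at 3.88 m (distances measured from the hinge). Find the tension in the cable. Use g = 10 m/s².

T ≈ 638 N

About the hinge:
Beam weight: 36.5 × 10 = 365 N down at 2.42 m → arm 2.42 m, τ = 365 × 2.42 = 883.3 N·m clockwise.
Box: 25 × 10 = 250 N down at 3.88 m → arm 3.88 m, τ = 250 × 3.88 = 970 N·m clockwise.
Total clockwise load moment = 1853 N·m.
The cable tension T acts at 4.84 m; only its component perpendicular to the boom, T sinθ, produces torque. sin 36.9° = 0.6004.
Balancing moments: T × 4.84 × 0.6004 = 1853, giving T = 1853 / 2.906 = 638 N.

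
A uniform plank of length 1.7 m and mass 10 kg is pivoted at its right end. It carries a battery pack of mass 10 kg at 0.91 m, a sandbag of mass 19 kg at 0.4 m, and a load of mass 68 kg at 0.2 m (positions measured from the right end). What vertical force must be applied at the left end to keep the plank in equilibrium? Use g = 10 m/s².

Choose the right end as the axis so the unknown pivot reaction has zero arm there.
Beam weight: 10 × 10 = 100 N down at 0.85 m → arm 0.85 m, τ = 100 × 0.85 = 85 N·m counterclockwise.
Battery pack: 10 × 10 = 100 N down at 0.91 m → arm 0.91 m, τ = 100 × 0.91 = 91 N·m counterclockwise.
Sandbag: 19 × 10 = 190 N down at 0.4 m → arm 0.4 m, τ = 190 × 0.4 = 76 N·m counterclockwise.
Load: 68 × 10 = 680 N down at 0.2 m → arm 0.2 m, τ = 680 × 0.2 = 136 N·m counterclockwise.
Net moment of the loads = 388 N·m counterclockwise.
The upward force F acts at the left end, arm 1.7 m, giving F × 1.7 clockwise.
Setting net torque to zero: F × 1.7 = 388 → F = 388 / 1.7 = 228 N.

F ≈ 228 N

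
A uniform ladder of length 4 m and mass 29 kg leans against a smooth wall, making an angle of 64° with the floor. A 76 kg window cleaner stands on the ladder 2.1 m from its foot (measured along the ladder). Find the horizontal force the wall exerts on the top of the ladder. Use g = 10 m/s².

Taking torques about the foot of the ladder:
Ladder weight 29×10 = 290 N acts at 2 m along the ladder; its horizontal arm is 2·cos64° = 0.8767 m → τ = 254.2 N·m clockwise.
Window cleaner: 76×10 = 760 N at 2.1 m → arm 0.9206 m → τ = 699.7 N·m clockwise.
Wall normal N acts horizontally at the top; its moment arm is the height L sinθ = 4·sin64° = 3.595 m, counterclockwise.
For rotational equilibrium, N × 3.595 = 953.9, so N = 265 N.

N_wall ≈ 265 N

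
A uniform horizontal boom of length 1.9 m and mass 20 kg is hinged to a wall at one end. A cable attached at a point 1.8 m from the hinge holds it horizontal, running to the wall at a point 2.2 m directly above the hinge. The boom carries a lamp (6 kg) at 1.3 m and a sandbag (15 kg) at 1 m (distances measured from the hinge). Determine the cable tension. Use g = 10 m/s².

Choose the hinge as the axis so the unknown hinge reaction has zero arm there.
Beam weight: 20 × 10 = 200 N down at 0.95 m → arm 0.95 m, τ = 200 × 0.95 = 190 N·m clockwise.
Lamp: 6 × 10 = 60 N down at 1.3 m → arm 1.3 m, τ = 60 × 1.3 = 78 N·m clockwise.
Sandbag: 15 × 10 = 150 N down at 1 m → arm 1 m, τ = 150 × 1 = 150 N·m clockwise.
Total clockwise load moment = 418 N·m.
The cable tension T acts at 1.8 m; only its component perpendicular to the boom, T sinθ, produces torque. sinθ = h/√(h²+d²) = 2.2/√(2.2²+1.8²) = 0.774.
For rotational equilibrium, T × 1.8 × 0.774 = 418, so T = 418 / 1.393 = 300 N.

T ≈ 300 N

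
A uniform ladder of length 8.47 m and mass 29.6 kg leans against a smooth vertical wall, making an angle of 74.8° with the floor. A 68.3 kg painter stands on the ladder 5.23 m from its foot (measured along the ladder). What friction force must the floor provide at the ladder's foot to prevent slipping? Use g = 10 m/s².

About the foot of the ladder:
Ladder weight 29.6×10 = 296 N acts at 4.235 m along the ladder; its horizontal arm is 4.235·cos74.8° = 1.11 m → τ = 328.6 N·m clockwise.
Painter: 68.3×10 = 683 N at 5.23 m → arm 1.371 m → τ = 936.4 N·m clockwise.
Wall normal N acts horizontally at the top; its moment arm is the height L sinθ = 8.47·sin74.8° = 8.174 m, counterclockwise.
Στ = 0 ⇒ N × 8.174 = 1265 ⇒ N = 155 N.
ΣFx = 0: friction at the foot balances the wall's push, so f = N_wall = 155 N.

f ≈ 155 N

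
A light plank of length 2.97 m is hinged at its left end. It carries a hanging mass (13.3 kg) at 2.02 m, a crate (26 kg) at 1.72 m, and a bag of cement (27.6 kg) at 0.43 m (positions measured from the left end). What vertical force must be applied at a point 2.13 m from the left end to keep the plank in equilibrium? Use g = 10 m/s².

F ≈ 392 N

Choose the left end as the axis so the unknown pivot reaction has zero arm there.
Hanging mass: 13.3 × 10 = 133 N down at 2.02 m → arm 2.02 m, τ = 133 × 2.02 = 268.7 N·m clockwise.
Crate: 26 × 10 = 260 N down at 1.72 m → arm 1.72 m, τ = 260 × 1.72 = 447.2 N·m clockwise.
Bag of cement: 27.6 × 10 = 276 N down at 0.43 m → arm 0.43 m, τ = 276 × 0.43 = 118.7 N·m clockwise.
Net moment of the loads = 834.6 N·m clockwise.
The upward force F acts at a point 2.13 m from the left end, arm 2.13 m, giving F × 2.13 counterclockwise.
Setting net torque to zero: F × 2.13 = 834.6 → F = 834.6 / 2.13 = 392 N.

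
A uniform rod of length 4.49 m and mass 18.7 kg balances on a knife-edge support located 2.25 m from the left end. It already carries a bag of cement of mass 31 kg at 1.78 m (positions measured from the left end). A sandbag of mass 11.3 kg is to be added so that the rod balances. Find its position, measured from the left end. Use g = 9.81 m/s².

x ≈ 3.55 m from the left end

Take moments about the knife-edge support (at 2.25 m from the left end).
Beam weight: 18.7 × 9.81 = 183.4 N down at 2.245 m → arm 0.005 m, τ = 183.4 × 0.005 = 0.917 N·m counterclockwise.
Bag of cement: 31 × 9.81 = 304.1 N down at 1.78 m → arm 0.47 m, τ = 304.1 × 0.47 = 142.9 N·m counterclockwise.
Net moment of existing loads = 143.8 N·m counterclockwise.
The sandbag weighs 11.3 × 9.81 = 110.9 N and must supply an equal clockwise moment, so its lever arm about the knife-edge support is 143.8 / 110.9 = 1.3 m.
That puts it at 2.25 + 1.3 = 3.55 m from the left end.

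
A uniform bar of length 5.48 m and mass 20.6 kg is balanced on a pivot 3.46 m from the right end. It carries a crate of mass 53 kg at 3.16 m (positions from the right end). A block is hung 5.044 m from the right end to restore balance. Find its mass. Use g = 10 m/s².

About the pivot (at 3.46 m from the right end):
Beam weight: 20.6 × 10 = 206 N down at 2.74 m → arm 0.72 m, τ = 206 × 0.72 = 148.3 N·m clockwise.
Crate: 53 × 10 = 530 N down at 3.16 m → arm 0.3 m, τ = 530 × 0.3 = 159 N·m clockwise.
Net moment of known loads = 307.3 N·m clockwise.
An unknown mass m at 5.044 m has arm 1.584 m; its moment is m·g·1.584 counterclockwise.
For rotational equilibrium, m × 10 × 1.584 = 307.3, so m = 307.3 / (10 × 1.584) = 19.4 kg.

m ≈ 19.4 kg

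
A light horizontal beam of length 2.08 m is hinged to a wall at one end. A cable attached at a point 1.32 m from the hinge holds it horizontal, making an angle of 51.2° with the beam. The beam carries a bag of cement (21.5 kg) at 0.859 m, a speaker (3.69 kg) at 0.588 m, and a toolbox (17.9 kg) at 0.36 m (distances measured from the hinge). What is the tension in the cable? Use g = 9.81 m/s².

Take moments about the hinge.
Bag of cement: 21.5 × 9.81 = 210.9 N down at 0.859 m → arm 0.859 m, τ = 210.9 × 0.859 = 181.2 N·m clockwise.
Speaker: 3.69 × 9.81 = 36.2 N down at 0.588 m → arm 0.588 m, τ = 36.2 × 0.588 = 21.29 N·m clockwise.
Toolbox: 17.9 × 9.81 = 175.6 N down at 0.36 m → arm 0.36 m, τ = 175.6 × 0.36 = 63.22 N·m clockwise.
Total clockwise load moment = 265.7 N·m.
The cable tension T acts at 1.32 m; only its component perpendicular to the beam, T sinθ, produces torque. sin 51.2° = 0.7793.
Balancing moments: T × 1.32 × 0.7793 = 265.7, giving T = 265.7 / 1.029 = 258 N.

T ≈ 258 N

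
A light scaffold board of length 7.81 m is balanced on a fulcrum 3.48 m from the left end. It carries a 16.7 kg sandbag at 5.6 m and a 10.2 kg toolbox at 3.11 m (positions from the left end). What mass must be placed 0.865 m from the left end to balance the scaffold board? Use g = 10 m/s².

Choose the fulcrum (at 3.48 m from the left end) as the axis so the support reaction has zero arm there.
Sandbag: 16.7 × 10 = 167 N down at 5.6 m → arm 2.12 m, τ = 167 × 2.12 = 354 N·m clockwise.
Toolbox: 10.2 × 10 = 102 N down at 3.11 m → arm 0.37 m, τ = 102 × 0.37 = 37.74 N·m counterclockwise.
Net moment of known loads = 316.3 N·m clockwise.
An unknown mass m at 0.865 m has arm 2.615 m; its moment is m·g·2.615 counterclockwise.
Στ = 0 ⇒ m × 10 × 2.615 = 316.3 ⇒ m = 316.3 / (10 × 2.615) = 12.1 kg.

m ≈ 12.1 kg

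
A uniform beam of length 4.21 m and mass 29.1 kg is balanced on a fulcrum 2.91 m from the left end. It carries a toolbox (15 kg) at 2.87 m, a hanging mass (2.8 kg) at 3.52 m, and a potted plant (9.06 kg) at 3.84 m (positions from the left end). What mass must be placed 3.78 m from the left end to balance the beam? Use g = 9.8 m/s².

Take moments about the fulcrum (at 2.91 m from the left end).
Beam weight: 29.1 × 9.8 = 285.2 N down at 2.105 m → arm 0.805 m, τ = 285.2 × 0.805 = 229.6 N·m counterclockwise.
Toolbox: 15 × 9.8 = 147 N down at 2.87 m → arm 0.04 m, τ = 147 × 0.04 = 5.88 N·m counterclockwise.
Hanging mass: 2.8 × 9.8 = 27.44 N down at 3.52 m → arm 0.61 m, τ = 27.44 × 0.61 = 16.74 N·m clockwise.
Potted plant: 9.06 × 9.8 = 88.79 N down at 3.84 m → arm 0.93 m, τ = 88.79 × 0.93 = 82.57 N·m clockwise.
Net moment of known loads = 136.2 N·m counterclockwise.
An unknown mass m at 3.78 m has arm 0.87 m; its moment is m·g·0.87 clockwise.
Setting net torque to zero: m × 9.8 × 0.87 = 136.2 → m = 136.2 / (9.8 × 0.87) = 16 kg.

m ≈ 16 kg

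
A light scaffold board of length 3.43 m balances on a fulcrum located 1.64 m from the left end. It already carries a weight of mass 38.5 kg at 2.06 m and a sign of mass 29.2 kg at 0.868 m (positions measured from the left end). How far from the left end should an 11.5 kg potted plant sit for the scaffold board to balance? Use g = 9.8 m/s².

x ≈ 2.19 m from the left end

Sum moments about the fulcrum (at 1.64 m from the left end) (the support reaction has zero arm there).
Weight: 38.5 × 9.8 = 377.3 N down at 2.06 m → arm 0.42 m, τ = 377.3 × 0.42 = 158.5 N·m clockwise.
Sign: 29.2 × 9.8 = 286.2 N down at 0.868 m → arm 0.772 m, τ = 286.2 × 0.772 = 220.9 N·m counterclockwise.
Net moment of existing loads = 62.4 N·m counterclockwise.
The potted plant weighs 11.5 × 9.8 = 112.7 N and must supply an equal clockwise moment, so its lever arm about the fulcrum is 62.4 / 112.7 = 0.554 m.
That puts it at 1.64 + 0.554 = 2.19 m from the left end.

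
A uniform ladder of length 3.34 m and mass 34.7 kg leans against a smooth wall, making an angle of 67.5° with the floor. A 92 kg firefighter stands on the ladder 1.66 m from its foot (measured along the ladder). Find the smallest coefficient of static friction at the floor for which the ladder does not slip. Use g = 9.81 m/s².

Choose the foot of the ladder as the axis so the floor normal and friction both act there and drop out.
Ladder weight 34.7×9.81 = 340.4 N acts at 1.67 m along the ladder; its horizontal arm is 1.67·cos67.5° = 0.6391 m → τ = 217.5 N·m clockwise.
Firefighter: 92×9.81 = 902.5 N at 1.66 m → arm 0.6353 m → τ = 573.4 N·m clockwise.
Wall normal N acts horizontally at the top; its moment arm is the height L sinθ = 3.34·sin67.5° = 3.086 m, counterclockwise.
Balancing moments: N × 3.086 = 790.9, giving N = 256.3 N.
ΣFx = 0 ⇒ f = N_wall = 256.3 N. ΣFy = 0 ⇒ N_floor = 1243 N.
μ_min = f / N_floor = 256.3 / 1243 = 0.206.

μ_min ≈ 0.206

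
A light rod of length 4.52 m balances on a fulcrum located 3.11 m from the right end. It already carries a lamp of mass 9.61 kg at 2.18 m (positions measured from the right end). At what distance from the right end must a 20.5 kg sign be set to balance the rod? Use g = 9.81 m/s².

x ≈ 3.55 m from the right end

Take moments about the fulcrum (at 3.11 m from the right end).
Lamp: 9.61 × 9.81 = 94.27 N down at 2.18 m → arm 0.93 m, τ = 94.27 × 0.93 = 87.67 N·m clockwise.
Net moment of existing loads = 87.67 N·m clockwise.
The sign weighs 20.5 × 9.81 = 201.1 N and must supply an equal counterclockwise moment, so its lever arm about the fulcrum is 87.67 / 201.1 = 0.436 m.
That puts it at 3.11 + 0.436 = 3.55 m from the right end.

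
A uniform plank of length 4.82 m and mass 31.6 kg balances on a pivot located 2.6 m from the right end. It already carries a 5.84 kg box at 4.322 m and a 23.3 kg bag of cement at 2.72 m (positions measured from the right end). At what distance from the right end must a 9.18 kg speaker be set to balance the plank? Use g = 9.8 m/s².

Sum moments about the pivot (at 2.6 m from the right end) (the support reaction has zero arm there).
Beam weight: 31.6 × 9.8 = 309.7 N down at 2.41 m → arm 0.19 m, τ = 309.7 × 0.19 = 58.84 N·m clockwise.
Box: 5.84 × 9.8 = 57.23 N down at 4.322 m → arm 1.722 m, τ = 57.23 × 1.722 = 98.55 N·m counterclockwise.
Bag of cement: 23.3 × 9.8 = 228.3 N down at 2.72 m → arm 0.12 m, τ = 228.3 × 0.12 = 27.4 N·m counterclockwise.
Net moment of existing loads = 67.11 N·m counterclockwise.
The speaker weighs 9.18 × 9.8 = 89.96 N and must supply an equal clockwise moment, so its lever arm about the pivot is 67.11 / 89.96 = 0.746 m.
That puts it at 2.6 − 0.746 = 1.85 m from the right end.

x ≈ 1.85 m from the right end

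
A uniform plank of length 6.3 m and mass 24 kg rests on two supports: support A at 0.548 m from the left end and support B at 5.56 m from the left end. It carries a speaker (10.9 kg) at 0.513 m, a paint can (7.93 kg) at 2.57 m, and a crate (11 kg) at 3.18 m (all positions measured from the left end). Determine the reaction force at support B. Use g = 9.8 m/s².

Take moments about support A.
Beam weight: 24 × 9.8 = 235.2 N down at 3.15 m → arm 2.602 m, τ = 235.2 × 2.602 = 612 N·m clockwise.
Speaker: 10.9 × 9.8 = 106.8 N down at 0.513 m → arm 0.035 m, τ = 106.8 × 0.035 = 3.738 N·m counterclockwise.
Paint can: 7.93 × 9.8 = 77.71 N down at 2.57 m → arm 2.022 m, τ = 77.71 × 2.022 = 157.1 N·m clockwise.
Crate: 11 × 9.8 = 107.8 N down at 3.18 m → arm 2.632 m, τ = 107.8 × 2.632 = 283.7 N·m clockwise.
Net load moment about support A = 1049 N·m clockwise.
Reaction R at support B is upward at 5.56 m, arm 5.012 m → moment R × 5.012 counterclockwise.
Στ = 0 ⇒ R × 5.012 = 1049 ⇒ R = 209 N.

R_B ≈ 209 N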